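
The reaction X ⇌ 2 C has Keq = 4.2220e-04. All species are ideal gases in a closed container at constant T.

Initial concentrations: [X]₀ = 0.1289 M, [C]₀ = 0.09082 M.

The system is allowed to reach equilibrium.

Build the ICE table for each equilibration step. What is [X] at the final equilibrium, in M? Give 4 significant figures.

[X]_eq = 0.1701 M

Q₀ = 0.06399 vs Keq = 4.2220e-04 ⇒ Q>K, reverse
Step 1:
                  X         C
  Initial    0.1289   0.09082
  Change    0.04117  -0.08235
  Equil      0.1701  0.008474
  solve Keq expr → x = -0.04117; check Q = 4.2220e-04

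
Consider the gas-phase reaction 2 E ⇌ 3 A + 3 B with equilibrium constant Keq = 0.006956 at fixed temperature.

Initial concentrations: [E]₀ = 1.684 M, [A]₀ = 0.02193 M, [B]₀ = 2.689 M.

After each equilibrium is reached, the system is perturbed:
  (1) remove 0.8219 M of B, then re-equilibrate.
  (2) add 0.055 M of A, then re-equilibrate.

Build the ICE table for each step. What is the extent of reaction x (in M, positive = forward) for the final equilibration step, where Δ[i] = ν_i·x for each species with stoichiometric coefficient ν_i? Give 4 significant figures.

x = -0.01657 M

Q₀ = 7.2311e-05 vs Keq = 0.006956 ⇒ Q<K, forward
Step 1:
                   E          A          B
  init         1.684    0.02193      2.689
  Δ          -0.0493    0.07395    0.07395
  eq           1.635    0.09588      2.763
  solve Keq expr → x = 0.02465; check Q = 0.006956
Then remove 0.8219 M of B.
Step 2:
                   E          A          B
  init         1.635    0.09588      1.941
  Δ         -0.02448    0.03672    0.03672
  eq            1.61     0.1326      1.978
  solve Keq expr → x = 0.01224; check Q = 0.006956
Then add 0.055 M of A.
Step 3:
                   E          A          B
  init          1.61     0.1876      1.978
  Δ          0.03315   -0.04972   -0.04972
  eq           1.643     0.1379      1.928
  solve Keq expr → x = -0.01657; check Q = 0.006956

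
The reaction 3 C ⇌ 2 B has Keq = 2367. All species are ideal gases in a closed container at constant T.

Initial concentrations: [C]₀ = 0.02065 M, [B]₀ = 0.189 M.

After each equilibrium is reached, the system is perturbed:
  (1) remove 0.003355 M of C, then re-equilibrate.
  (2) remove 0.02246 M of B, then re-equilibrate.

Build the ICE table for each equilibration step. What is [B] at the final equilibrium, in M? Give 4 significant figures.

Q₀ = 4057 vs Keq = 2367 ⇒ Q>K, reverse
Step 1:
                    C           B
  Initial     0.02065       0.189
  Change     0.003838   -0.002559
  Equil       0.02449      0.1864
  solve Keq expr → x = -0.001279; check Q = 2367
Then remove 0.003355 M of C.
Step 2:
                    C           B
  Initial     0.02113      0.1864
  Change      0.00317   -0.002113
  Equil        0.0243      0.1843
  solve Keq expr → x = -0.001057; check Q = 2367
Then remove 0.02246 M of B.
Step 3:
                    C           B
  Initial      0.0243      0.1619
  Change      -0.0019    0.001267
  Equil        0.0224      0.1631
  solve Keq expr → x = 6.3349e-04; check Q = 2367

[B]_eq = 0.1631 M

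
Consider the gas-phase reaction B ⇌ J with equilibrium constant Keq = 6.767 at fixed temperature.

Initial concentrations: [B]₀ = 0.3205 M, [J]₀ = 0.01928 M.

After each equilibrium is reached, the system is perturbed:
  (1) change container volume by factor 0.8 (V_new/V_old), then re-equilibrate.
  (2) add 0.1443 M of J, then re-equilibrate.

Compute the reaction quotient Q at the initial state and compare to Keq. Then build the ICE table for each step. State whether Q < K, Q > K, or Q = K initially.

Q₀ = 0.06016; Q < K (proceeds forward)

Q₀ = 0.06016 vs Keq = 6.767 ⇒ Q<K, forward
Step 1:
                  B         J
  I          0.3205   0.01928
  C         -0.2768    0.2768
  E         0.04375     0.296
  solve Keq expr → x = 0.2768; check Q = 6.767
Then change container volume by factor 0.8 (V_new/V_old).
Step 2:
                  B         J
  I         0.05468      0.37
  C               0         0
  E         0.05468      0.37
  solve Keq expr → x = 0; check Q = 6.767
Then add 0.1443 M of J.
Step 3:
                  B         J
  I         0.05468    0.5143
  C         0.01858  -0.01858
  E         0.07326    0.4958
  solve Keq expr → x = -0.01858; check Q = 6.767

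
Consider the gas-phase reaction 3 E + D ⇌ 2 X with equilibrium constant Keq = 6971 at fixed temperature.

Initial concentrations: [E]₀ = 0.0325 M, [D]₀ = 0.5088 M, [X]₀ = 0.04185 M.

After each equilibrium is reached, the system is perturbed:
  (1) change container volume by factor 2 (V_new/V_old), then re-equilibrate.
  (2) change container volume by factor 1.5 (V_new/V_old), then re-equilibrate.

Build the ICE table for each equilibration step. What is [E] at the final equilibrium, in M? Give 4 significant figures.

Q₀ = 100.3 vs Keq = 6971 ⇒ Q<K, forward
Step 1:
                   E          D          X
  Initial     0.0325     0.5088    0.04185
  Change    -0.02274  -0.007579    0.01516
  Equil     0.009762     0.5012    0.05701
  solve Keq expr → x = 0.007579; check Q = 6971
Then change container volume by factor 2 (V_new/V_old).
Step 2:
                   E          D          X
  Initial   0.004881     0.2506     0.0285
  Change    0.002548 8.4923e-04  -0.001698
  Equil     0.007428     0.2515    0.02681
  solve Keq expr → x = -8.4923e-04; check Q = 6971
Then change container volume by factor 1.5 (V_new/V_old).
Step 3:
                   E          D          X
  Initial   0.004952     0.1676    0.01787
  Change    0.001317 4.3907e-04 -8.7815e-04
  Equil      0.00627     0.1681    0.01699
  solve Keq expr → x = -4.3907e-04; check Q = 6971

[E]_eq = 0.00627 M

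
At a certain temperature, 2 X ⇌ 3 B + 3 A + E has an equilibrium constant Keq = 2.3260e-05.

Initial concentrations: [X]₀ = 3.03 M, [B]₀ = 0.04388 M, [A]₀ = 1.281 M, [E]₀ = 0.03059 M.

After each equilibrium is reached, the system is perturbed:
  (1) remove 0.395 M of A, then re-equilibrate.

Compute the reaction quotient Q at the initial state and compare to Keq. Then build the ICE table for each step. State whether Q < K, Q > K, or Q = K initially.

Q₀ = 5.9175e-07 vs Keq = 2.3260e-05 ⇒ Q<K, forward
Step 1:
                  X         B         A         E
  init         3.03   0.04388     1.281   0.03059
  Δ        -0.04767   0.07151   0.07151   0.02384
  eq          2.982    0.1154     1.353   0.05443
  solve Keq expr → x = 0.02384; check Q = 2.3260e-05
Then remove 0.395 M of A.
Step 2:
                  X         B         A         E
  init        2.982    0.1154    0.9575   0.05443
  Δ        -0.02156   0.03234   0.03234   0.01078
  eq          2.961    0.1477    0.9899   0.06521
  solve Keq expr → x = 0.01078; check Q = 2.3260e-05

Q₀ = 5.9175e-07; Q < K (proceeds forward)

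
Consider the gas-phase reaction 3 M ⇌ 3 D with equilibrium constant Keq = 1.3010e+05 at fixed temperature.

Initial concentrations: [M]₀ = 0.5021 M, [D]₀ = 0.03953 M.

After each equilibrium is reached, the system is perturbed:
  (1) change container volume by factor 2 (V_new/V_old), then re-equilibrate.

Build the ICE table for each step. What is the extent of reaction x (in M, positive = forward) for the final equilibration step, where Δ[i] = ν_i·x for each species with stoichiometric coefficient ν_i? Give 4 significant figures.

Q₀ = 4.8799e-04 vs Keq = 1.3010e+05 ⇒ Q<K, forward
Step 1:
                  M         D
  init       0.5021   0.03953
  Δ         -0.4916    0.4916
  eq        0.01048    0.5311
  solve Keq expr → x = 0.1639; check Q = 1.3010e+05
Then change container volume by factor 2 (V_new/V_old).
Step 2:
                  M         D
  init     0.005241    0.2656
  Δ               0         0
  eq       0.005241    0.2656
  solve Keq expr → x = 0; check Q = 1.3010e+05

x = 0 M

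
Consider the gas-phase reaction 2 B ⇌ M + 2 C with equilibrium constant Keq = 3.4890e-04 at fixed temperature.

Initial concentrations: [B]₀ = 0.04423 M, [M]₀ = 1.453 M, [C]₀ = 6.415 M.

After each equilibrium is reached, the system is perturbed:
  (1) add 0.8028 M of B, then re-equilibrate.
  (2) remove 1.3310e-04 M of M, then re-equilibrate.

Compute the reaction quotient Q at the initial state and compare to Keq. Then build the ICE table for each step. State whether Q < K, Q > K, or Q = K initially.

Q₀ = 3.0565e+04; Q > K (proceeds reverse)

Q₀ = 3.0565e+04 vs Keq = 3.4890e-04 ⇒ Q>K, reverse
Step 1:
                   B          M          C
  Initial    0.04423      1.453      6.415
  Change       2.906     -1.453     -2.906
  Equil         2.95 2.4648e-04      3.509
  solve Keq expr → x = -1.453; check Q = 3.4890e-04
Then add 0.8028 M of B.
Step 2:
                   B          M          C
  Initial      3.753 2.4648e-04      3.509
  Change  -3.0457e-04 1.5229e-04 3.0457e-04
  Equil        3.752 3.9876e-04       3.51
  solve Keq expr → x = 1.5229e-04; check Q = 3.4890e-04
Then remove 1.3310e-04 M of M.
Step 3:
                   B          M          C
  Initial      3.752 2.6566e-04       3.51
  Change  -2.6597e-04 1.3298e-04 2.6597e-04
  Equil        3.752 3.9865e-04       3.51
  solve Keq expr → x = 1.3298e-04; check Q = 3.4890e-04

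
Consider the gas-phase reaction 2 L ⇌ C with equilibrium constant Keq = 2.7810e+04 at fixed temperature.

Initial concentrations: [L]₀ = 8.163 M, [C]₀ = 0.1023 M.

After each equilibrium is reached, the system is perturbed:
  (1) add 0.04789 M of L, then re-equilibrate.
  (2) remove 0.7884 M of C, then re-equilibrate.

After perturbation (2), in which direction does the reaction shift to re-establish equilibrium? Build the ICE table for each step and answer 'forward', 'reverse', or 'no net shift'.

Direction: forward

Q₀ = 0.001535 vs Keq = 2.7810e+04 ⇒ Q<K, forward
Step 1:
                  L         C
  init        8.163    0.1023
  Δ          -8.151     4.075
  eq        0.01226     4.178
  solve Keq expr → x = 4.075; check Q = 2.7810e+04
Then add 0.04789 M of L.
Step 2:
                  L         C
  init      0.06015     4.178
  Δ        -0.04785   0.02393
  eq        0.01229     4.202
  solve Keq expr → x = 0.02393; check Q = 2.7810e+04
Then remove 0.7884 M of C.
Step 3:
                  L         C
  init      0.01229     3.413
  Δ       -0.001212 6.0604e-04
  eq        0.01108     3.414
  solve Keq expr → x = 6.0604e-04; check Q = 2.7810e+04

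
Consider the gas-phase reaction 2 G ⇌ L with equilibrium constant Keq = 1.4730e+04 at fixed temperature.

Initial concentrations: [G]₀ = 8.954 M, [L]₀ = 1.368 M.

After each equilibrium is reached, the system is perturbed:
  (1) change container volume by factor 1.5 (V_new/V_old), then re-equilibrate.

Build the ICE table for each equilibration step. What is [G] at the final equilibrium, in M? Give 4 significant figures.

[G]_eq = 0.01625 M

Q₀ = 0.01706 vs Keq = 1.4730e+04 ⇒ Q<K, forward
Step 1:
                  G         L
  I           8.954     1.368
  C          -8.934     4.467
  E          0.0199     5.835
  solve Keq expr → x = 4.467; check Q = 1.4730e+04
Then change container volume by factor 1.5 (V_new/V_old).
Step 2:
                  G         L
  I         0.01327      3.89
  C        0.002979 -0.001489
  E         0.01625     3.889
  solve Keq expr → x = -0.001489; check Q = 1.4730e+04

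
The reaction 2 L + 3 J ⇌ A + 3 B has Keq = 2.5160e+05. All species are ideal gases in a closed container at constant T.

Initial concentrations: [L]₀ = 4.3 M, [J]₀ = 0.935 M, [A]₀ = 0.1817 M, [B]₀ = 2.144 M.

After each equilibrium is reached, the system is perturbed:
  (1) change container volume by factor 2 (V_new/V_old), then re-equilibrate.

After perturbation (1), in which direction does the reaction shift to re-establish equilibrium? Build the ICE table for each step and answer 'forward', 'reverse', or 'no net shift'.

Q₀ = 0.1185 vs Keq = 2.5160e+05 ⇒ Q<K, forward
Step 1:
                  L         J         A         B
  Initial       4.3     0.935    0.1817     2.144
  Change    -0.6127    -0.919    0.3063     0.919
  Equil       3.687     0.016     0.488     3.063
  solve Keq expr → x = 0.3063; check Q = 2.5160e+05
Then change container volume by factor 2 (V_new/V_old).
Step 2:
                  L         J         A         B
  Initial     1.844  0.008002     0.244     1.531
  Change   0.001368  0.002052 -6.8403e-04 -0.002052
  Equil       1.845   0.01005    0.2433     1.529
  solve Keq expr → x = -6.8403e-04; check Q = 2.5160e+05

Direction: reverse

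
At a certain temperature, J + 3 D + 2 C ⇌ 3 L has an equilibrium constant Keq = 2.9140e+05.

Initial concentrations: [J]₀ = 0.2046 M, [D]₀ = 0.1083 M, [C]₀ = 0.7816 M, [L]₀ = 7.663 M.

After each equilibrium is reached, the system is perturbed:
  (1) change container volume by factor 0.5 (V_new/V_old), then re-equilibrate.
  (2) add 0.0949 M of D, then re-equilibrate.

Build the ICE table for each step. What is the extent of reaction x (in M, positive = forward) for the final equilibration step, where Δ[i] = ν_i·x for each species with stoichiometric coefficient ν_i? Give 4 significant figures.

x = 0.02754 M

Q₀ = 2.8342e+06 vs Keq = 2.9140e+05 ⇒ Q>K, reverse
Step 1:
                    J           D           C           L
  Initial      0.2046      0.1083      0.7816       7.663
  Change      0.03256     0.09768     0.06512    -0.09768
  Equil        0.2372       0.206      0.8467       7.565
  solve Keq expr → x = -0.03256; check Q = 2.9140e+05
Then change container volume by factor 0.5 (V_new/V_old).
Step 2:
                    J           D           C           L
  Initial      0.4743       0.412       1.693       15.13
  Change     -0.06087     -0.1826     -0.1217      0.1826
  Equil        0.4135      0.2294       1.572       15.31
  solve Keq expr → x = 0.06087; check Q = 2.9140e+05
Then add 0.0949 M of D.
Step 3:
                    J           D           C           L
  Initial      0.4135      0.3243       1.572       15.31
  Change     -0.02754    -0.08262    -0.05508     0.08262
  Equil        0.3859      0.2416       1.517        15.4
  solve Keq expr → x = 0.02754; check Q = 2.9140e+05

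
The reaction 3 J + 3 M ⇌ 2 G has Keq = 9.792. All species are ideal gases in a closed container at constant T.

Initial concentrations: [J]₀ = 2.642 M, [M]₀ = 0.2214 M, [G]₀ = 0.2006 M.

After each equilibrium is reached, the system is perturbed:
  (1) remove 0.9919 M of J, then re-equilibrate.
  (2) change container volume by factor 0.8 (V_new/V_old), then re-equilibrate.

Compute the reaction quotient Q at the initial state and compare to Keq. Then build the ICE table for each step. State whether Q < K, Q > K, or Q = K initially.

Q₀ = 0.2011 vs Keq = 9.792 ⇒ Q<K, forward
Step 1:
                  J         M         G
  Initial     2.642    0.2214    0.2006
  Change     -0.139    -0.139   0.09265
  Equil       2.503   0.08243    0.2932
  solve Keq expr → x = 0.04632; check Q = 9.792
Then remove 0.9919 M of J.
Step 2:
                  J         M         G
  Initial     1.511   0.08243    0.2932
  Change    0.04186   0.04186   -0.0279
  Equil       1.553    0.1243    0.2653
  solve Keq expr → x = -0.01395; check Q = 9.792
Then change container volume by factor 0.8 (V_new/V_old).
Step 3:
                  J         M         G
  Initial     1.941    0.1554    0.3317
  Change   -0.03288  -0.03288   0.02192
  Equil       1.908    0.1225    0.3536
  solve Keq expr → x = 0.01096; check Q = 9.792

Q₀ = 0.2011; Q < K (proceeds forward)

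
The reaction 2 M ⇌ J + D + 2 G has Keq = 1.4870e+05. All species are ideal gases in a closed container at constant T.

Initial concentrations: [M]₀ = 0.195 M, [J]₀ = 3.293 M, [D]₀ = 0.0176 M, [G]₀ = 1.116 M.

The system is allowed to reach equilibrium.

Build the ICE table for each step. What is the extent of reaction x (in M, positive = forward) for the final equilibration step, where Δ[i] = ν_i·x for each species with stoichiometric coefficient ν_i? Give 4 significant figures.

x = 0.09644 M

Q₀ = 1.898 vs Keq = 1.4870e+05 ⇒ Q<K, forward
Step 1:
                   M          J          D          G
  init         0.195      3.293     0.0176      1.116
  Δ          -0.1929    0.09644    0.09644     0.1929
  eq         0.00211      3.389      0.114      1.309
  solve Keq expr → x = 0.09644; check Q = 1.4870e+05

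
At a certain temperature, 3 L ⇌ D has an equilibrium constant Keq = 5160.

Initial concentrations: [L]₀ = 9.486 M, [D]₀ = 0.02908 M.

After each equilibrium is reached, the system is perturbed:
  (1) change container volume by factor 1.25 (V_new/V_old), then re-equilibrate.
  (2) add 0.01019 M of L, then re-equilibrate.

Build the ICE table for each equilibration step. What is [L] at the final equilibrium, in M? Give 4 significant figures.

[L]_eq = 0.07885 M

Q₀ = 3.4068e-05 vs Keq = 5160 ⇒ Q<K, forward
Step 1:
                   L          D
  init         9.486    0.02908
  Δ           -9.401      3.134
  eq         0.08495      3.163
  solve Keq expr → x = 3.134; check Q = 5160
Then change container volume by factor 1.25 (V_new/V_old).
Step 2:
                   L          D
  init       0.06796       2.53
  Δ          0.01086  -0.003621
  eq         0.07882      2.527
  solve Keq expr → x = -0.003621; check Q = 5160
Then add 0.01019 M of L.
Step 3:
                   L          D
  init       0.08901      2.527
  Δ         -0.01015   0.003385
  eq         0.07885       2.53
  solve Keq expr → x = 0.003385; check Q = 5160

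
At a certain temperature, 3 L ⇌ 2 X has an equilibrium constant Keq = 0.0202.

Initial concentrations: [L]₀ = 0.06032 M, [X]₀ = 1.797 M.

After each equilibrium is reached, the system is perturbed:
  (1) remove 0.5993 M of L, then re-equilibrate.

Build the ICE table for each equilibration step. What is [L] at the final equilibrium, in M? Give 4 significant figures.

Q₀ = 1.4713e+04 vs Keq = 0.0202 ⇒ Q>K, reverse
Step 1:
                    L           X
  init        0.06032       1.797
  Δ             2.044      -1.363
  eq            2.105       0.434
  solve Keq expr → x = -0.6815; check Q = 0.0202
Then remove 0.5993 M of L.
Step 2:
                    L           X
  init          1.506       0.434
  Δ            0.1832     -0.1221
  eq            1.689      0.3119
  solve Keq expr → x = -0.06106; check Q = 0.0202

[L]_eq = 1.689 M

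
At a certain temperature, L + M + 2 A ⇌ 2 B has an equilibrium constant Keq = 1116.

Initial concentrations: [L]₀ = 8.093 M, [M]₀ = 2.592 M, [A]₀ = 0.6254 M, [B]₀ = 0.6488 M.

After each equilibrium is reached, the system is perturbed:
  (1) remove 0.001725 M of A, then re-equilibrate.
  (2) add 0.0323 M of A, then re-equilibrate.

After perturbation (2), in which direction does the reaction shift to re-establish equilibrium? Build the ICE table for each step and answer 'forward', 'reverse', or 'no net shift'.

Q₀ = 0.05131 vs Keq = 1116 ⇒ Q<K, forward
Step 1:
                   L          M          A          B
  init         8.093      2.592     0.6254     0.6488
  Δ          -0.3082    -0.3082    -0.6164     0.6164
  eq           7.785      2.284   0.008982      1.265
  solve Keq expr → x = 0.3082; check Q = 1116
Then remove 0.001725 M of A.
Step 2:
                   L          M          A          B
  init         7.785      2.284   0.007257      1.265
  Δ       8.5534e-04 8.5534e-04   0.001711  -0.001711
  eq           7.786      2.285   0.008968      1.264
  solve Keq expr → x = -8.5534e-04; check Q = 1116
Then add 0.0323 M of A.
Step 3:
                   L          M          A          B
  init         7.786      2.285    0.04127      1.264
  Δ         -0.01602   -0.01602   -0.03203    0.03203
  eq            7.77      2.269   0.009237      1.296
  solve Keq expr → x = 0.01602; check Q = 1116

Direction: forward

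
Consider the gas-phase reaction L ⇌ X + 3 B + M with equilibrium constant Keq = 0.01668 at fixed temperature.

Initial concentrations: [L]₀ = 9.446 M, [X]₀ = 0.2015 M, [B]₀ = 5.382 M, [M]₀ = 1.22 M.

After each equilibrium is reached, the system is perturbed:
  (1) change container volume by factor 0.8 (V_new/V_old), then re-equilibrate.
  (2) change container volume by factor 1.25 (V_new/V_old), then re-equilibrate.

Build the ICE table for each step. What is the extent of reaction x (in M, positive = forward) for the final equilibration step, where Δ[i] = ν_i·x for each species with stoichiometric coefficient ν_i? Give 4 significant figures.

Q₀ = 4.057 vs Keq = 0.01668 ⇒ Q>K, reverse
Step 1:
                    L           X           B           M
  I             9.446      0.2015       5.382        1.22
  C            0.2001     -0.2001     -0.6002     -0.2001
  E             9.646    0.001443       4.782        1.02
  solve Keq expr → x = -0.2001; check Q = 0.01668
Then change container volume by factor 0.8 (V_new/V_old).
Step 2:
                    L           X           B           M
  I             12.06    0.001803       5.977       1.275
  C          0.001063   -0.001063   -0.003189   -0.001063
  E             12.06  7.4055e-04       5.974       1.274
  solve Keq expr → x = -0.001063; check Q = 0.01668
Then change container volume by factor 1.25 (V_new/V_old).
Step 3:
                    L           X           B           M
  I             9.647  5.9244e-04       4.779       1.019
  C       -8.5030e-04  8.5030e-04    0.002551  8.5030e-04
  E             9.646    0.001443       4.782        1.02
  solve Keq expr → x = 8.5030e-04; check Q = 0.01668

x = 8.5030e-04 M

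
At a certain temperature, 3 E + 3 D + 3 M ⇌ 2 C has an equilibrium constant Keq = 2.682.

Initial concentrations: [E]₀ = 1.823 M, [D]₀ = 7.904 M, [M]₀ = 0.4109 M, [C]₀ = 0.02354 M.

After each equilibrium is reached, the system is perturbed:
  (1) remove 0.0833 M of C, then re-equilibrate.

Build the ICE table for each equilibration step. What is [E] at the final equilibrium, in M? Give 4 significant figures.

[E]_eq = 1.435 M

Q₀ = 2.6700e-06 vs Keq = 2.682 ⇒ Q<K, forward
Step 1:
                   E          D          M          C
  init         1.823      7.904     0.4109    0.02354
  Δ          -0.3826    -0.3826    -0.3826      0.255
  eq            1.44      7.521    0.02834     0.2786
  solve Keq expr → x = 0.1275; check Q = 2.682
Then remove 0.0833 M of C.
Step 2:
                   E          D          M          C
  init          1.44      7.521    0.02834     0.1953
  Δ        -0.005587  -0.005587  -0.005587   0.003725
  eq           1.435      7.516    0.02275      0.199
  solve Keq expr → x = 0.001862; check Q = 2.682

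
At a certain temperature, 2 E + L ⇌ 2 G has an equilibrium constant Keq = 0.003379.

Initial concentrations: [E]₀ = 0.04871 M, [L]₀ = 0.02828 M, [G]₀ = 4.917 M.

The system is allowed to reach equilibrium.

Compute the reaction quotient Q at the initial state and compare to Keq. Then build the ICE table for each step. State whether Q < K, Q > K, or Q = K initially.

Q₀ = 3.6032e+05 vs Keq = 0.003379 ⇒ Q>K, reverse
Step 1:
                    E           L           G
  I           0.04871     0.02828       4.917
  C             4.516       2.258      -4.516
  E             4.565       2.286      0.4012
  solve Keq expr → x = -2.258; check Q = 0.003379

Q₀ = 3.6032e+05; Q > K (proceeds reverse)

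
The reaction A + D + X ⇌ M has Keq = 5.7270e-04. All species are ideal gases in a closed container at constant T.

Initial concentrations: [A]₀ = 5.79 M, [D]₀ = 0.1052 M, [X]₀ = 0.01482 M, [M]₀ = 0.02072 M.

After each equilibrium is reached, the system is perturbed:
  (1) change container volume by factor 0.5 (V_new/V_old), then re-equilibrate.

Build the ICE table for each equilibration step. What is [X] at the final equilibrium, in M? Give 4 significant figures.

[X]_eq = 0.07096 M

Q₀ = 2.295 vs Keq = 5.7270e-04 ⇒ Q>K, reverse
Step 1:
                    A           D           X           M
  init           5.79      0.1052     0.01482     0.02072
  Δ           0.02071     0.02071     0.02071    -0.02071
  eq            5.811      0.1259     0.03553  1.4885e-05
  solve Keq expr → x = -0.02071; check Q = 5.7270e-04
Then change container volume by factor 0.5 (V_new/V_old).
Step 2:
                    A           D           X           M
  init          11.62      0.2518     0.07105  2.9769e-05
  Δ       -8.9115e-05 -8.9115e-05 -8.9115e-05  8.9115e-05
  eq            11.62      0.2517     0.07096  1.1888e-04
  solve Keq expr → x = 8.9115e-05; check Q = 5.7270e-04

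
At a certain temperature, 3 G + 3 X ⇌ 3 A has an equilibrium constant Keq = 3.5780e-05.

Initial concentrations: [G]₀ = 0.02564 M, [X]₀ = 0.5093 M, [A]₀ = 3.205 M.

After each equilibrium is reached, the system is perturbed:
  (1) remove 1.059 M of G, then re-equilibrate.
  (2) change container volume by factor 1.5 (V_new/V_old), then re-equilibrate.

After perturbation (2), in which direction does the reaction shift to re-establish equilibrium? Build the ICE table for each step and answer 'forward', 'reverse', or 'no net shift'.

Direction: reverse

Q₀ = 1.4785e+07 vs Keq = 3.5780e-05 ⇒ Q>K, reverse
Step 1:
                   G          X          A
  init       0.02564     0.5093      3.205
  Δ             2.88       2.88      -2.88
  eq           2.906       3.39     0.3246
  solve Keq expr → x = -0.9601; check Q = 3.5780e-05
Then remove 1.059 M of G.
Step 2:
                   G          X          A
  init         1.847       3.39     0.3246
  Δ           0.1006     0.1006    -0.1006
  eq           1.948       3.49      0.224
  solve Keq expr → x = -0.03353; check Q = 3.5780e-05
Then change container volume by factor 1.5 (V_new/V_old).
Step 3:
                   G          X          A
  init         1.298      2.327     0.1493
  Δ          0.04441    0.04441   -0.04441
  eq           1.343      2.371     0.1049
  solve Keq expr → x = -0.0148; check Q = 3.5780e-05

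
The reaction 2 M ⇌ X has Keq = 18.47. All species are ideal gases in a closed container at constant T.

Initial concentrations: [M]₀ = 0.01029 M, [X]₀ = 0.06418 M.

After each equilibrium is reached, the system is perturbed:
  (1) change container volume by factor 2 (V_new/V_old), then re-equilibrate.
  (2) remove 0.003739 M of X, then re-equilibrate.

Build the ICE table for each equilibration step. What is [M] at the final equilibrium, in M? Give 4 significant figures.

Q₀ = 606.1 vs Keq = 18.47 ⇒ Q>K, reverse
Step 1:
                  M         X
  I         0.01029   0.06418
  C         0.03892  -0.01946
  E         0.04921   0.04472
  solve Keq expr → x = -0.01946; check Q = 18.47
Then change container volume by factor 2 (V_new/V_old).
Step 2:
                  M         X
  I          0.0246   0.02236
  C        0.007247 -0.003624
  E         0.03185   0.01874
  solve Keq expr → x = -0.003624; check Q = 18.47
Then remove 0.003739 M of X.
Step 3:
                  M         X
  I         0.03185     0.015
  C       -0.002288  0.001144
  E         0.02956   0.01614
  solve Keq expr → x = 0.001144; check Q = 18.47

[M]_eq = 0.02956 M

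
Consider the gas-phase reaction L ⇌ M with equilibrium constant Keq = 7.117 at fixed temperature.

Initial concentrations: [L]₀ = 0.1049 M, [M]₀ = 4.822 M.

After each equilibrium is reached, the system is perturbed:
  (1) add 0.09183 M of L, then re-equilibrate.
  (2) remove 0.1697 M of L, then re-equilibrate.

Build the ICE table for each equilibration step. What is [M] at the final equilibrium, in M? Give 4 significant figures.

[M]_eq = 4.252 M

Q₀ = 45.97 vs Keq = 7.117 ⇒ Q>K, reverse
Step 1:
                  L         M
  init       0.1049     4.822
  Δ          0.5021   -0.5021
  eq          0.607      4.32
  solve Keq expr → x = -0.5021; check Q = 7.117
Then add 0.09183 M of L.
Step 2:
                  L         M
  init       0.6988      4.32
  Δ        -0.08052   0.08052
  eq         0.6183       4.4
  solve Keq expr → x = 0.08052; check Q = 7.117
Then remove 0.1697 M of L.
Step 3:
                  L         M
  init       0.4486       4.4
  Δ          0.1488   -0.1488
  eq         0.5974     4.252
  solve Keq expr → x = -0.1488; check Q = 7.117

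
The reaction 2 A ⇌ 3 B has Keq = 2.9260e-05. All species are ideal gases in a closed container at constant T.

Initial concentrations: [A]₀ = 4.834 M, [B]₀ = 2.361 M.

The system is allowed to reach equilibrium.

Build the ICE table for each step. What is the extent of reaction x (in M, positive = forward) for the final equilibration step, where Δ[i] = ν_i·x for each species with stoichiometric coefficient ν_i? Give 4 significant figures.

Q₀ = 0.5632 vs Keq = 2.9260e-05 ⇒ Q>K, reverse
Step 1:
                    A           B
  init          4.834       2.361
  Δ             1.504      -2.255
  eq            6.338      0.1055
  solve Keq expr → x = -0.7518; check Q = 2.9260e-05

x = -0.7518 M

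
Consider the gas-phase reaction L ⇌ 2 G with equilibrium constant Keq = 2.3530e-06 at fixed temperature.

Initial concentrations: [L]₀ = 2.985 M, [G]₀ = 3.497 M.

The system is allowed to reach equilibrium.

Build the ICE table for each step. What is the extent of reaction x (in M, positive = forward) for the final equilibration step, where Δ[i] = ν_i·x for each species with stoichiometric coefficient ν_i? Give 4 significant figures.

x = -1.747 M

Q₀ = 4.097 vs Keq = 2.3530e-06 ⇒ Q>K, reverse
Step 1:
                   L          G
  init         2.985      3.497
  Δ            1.747     -3.494
  eq           4.732   0.003337
  solve Keq expr → x = -1.747; check Q = 2.3530e-06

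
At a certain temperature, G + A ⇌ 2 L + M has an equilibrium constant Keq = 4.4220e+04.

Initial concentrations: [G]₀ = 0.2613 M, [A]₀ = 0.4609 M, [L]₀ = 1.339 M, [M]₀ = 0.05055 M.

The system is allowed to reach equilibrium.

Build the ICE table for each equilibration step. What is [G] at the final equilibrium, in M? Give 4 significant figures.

[G]_eq = 1.2229e-04 M

Q₀ = 0.7526 vs Keq = 4.4220e+04 ⇒ Q<K, forward
Step 1:
                  G         A         L         M
  Initial    0.2613    0.4609     1.339   0.05055
  Change    -0.2612   -0.2612    0.5224    0.2612
  Equil   1.2229e-04    0.1997     1.861    0.3117
  solve Keq expr → x = 0.2612; check Q = 4.4220e+04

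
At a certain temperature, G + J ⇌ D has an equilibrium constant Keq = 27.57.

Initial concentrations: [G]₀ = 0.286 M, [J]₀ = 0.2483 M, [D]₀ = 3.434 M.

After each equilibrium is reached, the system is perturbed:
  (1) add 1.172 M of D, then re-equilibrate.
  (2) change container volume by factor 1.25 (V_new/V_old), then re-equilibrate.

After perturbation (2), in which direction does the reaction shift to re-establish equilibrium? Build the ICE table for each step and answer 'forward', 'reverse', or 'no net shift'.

Q₀ = 48.36 vs Keq = 27.57 ⇒ Q>K, reverse
Step 1:
                    G           J           D
  init          0.286      0.2483       3.434
  Δ           0.08204     0.08204    -0.08204
  eq            0.368      0.3303       3.352
  solve Keq expr → x = -0.08204; check Q = 27.57
Then add 1.172 M of D.
Step 2:
                    G           J           D
  init          0.368      0.3303       4.524
  Δ           0.05391     0.05391    -0.05391
  eq            0.422      0.3843        4.47
  solve Keq expr → x = -0.05391; check Q = 27.57
Then change container volume by factor 1.25 (V_new/V_old).
Step 3:
                    G           J           D
  init         0.3376      0.3074       3.576
  Δ           0.03616     0.03616    -0.03616
  eq           0.3737      0.3436        3.54
  solve Keq expr → x = -0.03616; check Q = 27.57

Direction: reverse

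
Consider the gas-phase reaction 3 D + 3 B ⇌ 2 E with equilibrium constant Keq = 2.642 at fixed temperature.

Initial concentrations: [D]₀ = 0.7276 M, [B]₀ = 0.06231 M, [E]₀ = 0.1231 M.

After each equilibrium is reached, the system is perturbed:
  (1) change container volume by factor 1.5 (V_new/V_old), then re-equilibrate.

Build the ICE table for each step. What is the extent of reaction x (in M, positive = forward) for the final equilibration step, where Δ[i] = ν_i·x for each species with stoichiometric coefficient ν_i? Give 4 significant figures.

Q₀ = 162.6 vs Keq = 2.642 ⇒ Q>K, reverse
Step 1:
                   D          B          E
  I           0.7276    0.06231     0.1231
  C           0.0844     0.0844   -0.05627
  E            0.812     0.1467    0.06683
  solve Keq expr → x = -0.02813; check Q = 2.642
Then change container volume by factor 1.5 (V_new/V_old).
Step 2:
                   D          B          E
  I           0.5413    0.09781    0.04456
  C          0.02326    0.02326   -0.01551
  E           0.5646     0.1211    0.02905
  solve Keq expr → x = -0.007754; check Q = 2.642

x = -0.007754 M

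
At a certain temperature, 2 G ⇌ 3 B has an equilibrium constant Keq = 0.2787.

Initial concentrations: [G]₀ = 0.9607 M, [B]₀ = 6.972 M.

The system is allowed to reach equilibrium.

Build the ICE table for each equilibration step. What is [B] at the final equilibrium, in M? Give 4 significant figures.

[B]_eq = 1.763 M

Q₀ = 367.2 vs Keq = 0.2787 ⇒ Q>K, reverse
Step 1:
                  G         B
  Initial    0.9607     6.972
  Change      3.473    -5.209
  Equil       4.433     1.763
  solve Keq expr → x = -1.736; check Q = 0.2787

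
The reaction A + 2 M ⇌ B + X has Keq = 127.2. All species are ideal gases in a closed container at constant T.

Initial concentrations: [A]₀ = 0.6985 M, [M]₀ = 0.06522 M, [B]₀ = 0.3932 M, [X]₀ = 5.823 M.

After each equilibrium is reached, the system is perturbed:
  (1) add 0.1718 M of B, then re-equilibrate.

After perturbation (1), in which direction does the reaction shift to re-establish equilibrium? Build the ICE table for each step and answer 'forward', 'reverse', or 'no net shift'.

Q₀ = 770.6 vs Keq = 127.2 ⇒ Q>K, reverse
Step 1:
                   A          M          B          X
  Initial     0.6985    0.06522     0.3932      5.823
  Change     0.04096    0.08193   -0.04096   -0.04096
  Equil       0.7395     0.1471     0.3522      5.782
  solve Keq expr → x = -0.04096; check Q = 127.2
Then add 0.1718 M of B.
Step 2:
                   A          M          B          X
  Initial     0.7395     0.1471      0.524      5.782
  Change     0.01402    0.02805   -0.01402   -0.01402
  Equil       0.7535     0.1752       0.51      5.768
  solve Keq expr → x = -0.01402; check Q = 127.2

Direction: reverse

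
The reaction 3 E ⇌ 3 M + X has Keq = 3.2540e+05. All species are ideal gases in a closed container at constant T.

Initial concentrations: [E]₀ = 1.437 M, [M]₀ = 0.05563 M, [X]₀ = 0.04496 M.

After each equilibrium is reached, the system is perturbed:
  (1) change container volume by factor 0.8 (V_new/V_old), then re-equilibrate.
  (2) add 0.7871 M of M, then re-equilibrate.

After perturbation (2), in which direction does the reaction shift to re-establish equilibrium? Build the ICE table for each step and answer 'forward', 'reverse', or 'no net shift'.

Q₀ = 2.6085e-06 vs Keq = 3.2540e+05 ⇒ Q<K, forward
Step 1:
                   E          M          X
  init         1.437    0.05563    0.04496
  Δ            -1.42       1.42     0.4733
  eq         0.01723      1.475     0.5182
  solve Keq expr → x = 0.4733; check Q = 3.2540e+05
Then change container volume by factor 0.8 (V_new/V_old).
Step 2:
                   E          M          X
  init       0.02154      1.844     0.6478
  Δ         0.001636  -0.001636 -5.4531e-04
  eq         0.02317      1.843     0.6472
  solve Keq expr → x = -5.4531e-04; check Q = 3.2540e+05
Then add 0.7871 M of M.
Step 3:
                   E          M          X
  init       0.02317       2.63     0.6472
  Δ         0.009721  -0.009721   -0.00324
  eq         0.03289       2.62      0.644
  solve Keq expr → x = -0.00324; check Q = 3.2540e+05

Direction: reverse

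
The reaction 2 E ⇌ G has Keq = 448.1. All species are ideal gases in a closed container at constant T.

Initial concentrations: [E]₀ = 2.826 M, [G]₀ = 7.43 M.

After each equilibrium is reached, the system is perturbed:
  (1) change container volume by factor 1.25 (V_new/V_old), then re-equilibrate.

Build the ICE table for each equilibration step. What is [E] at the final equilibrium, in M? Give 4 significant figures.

[E]_eq = 0.1251 M

Q₀ = 0.9303 vs Keq = 448.1 ⇒ Q<K, forward
Step 1:
                  E         G
  init        2.826      7.43
  Δ          -2.686     1.343
  eq         0.1399     8.773
  solve Keq expr → x = 1.343; check Q = 448.1
Then change container volume by factor 1.25 (V_new/V_old).
Step 2:
                  E         G
  init       0.1119     7.018
  Δ         0.01315 -0.006577
  eq         0.1251     7.012
  solve Keq expr → x = -0.006577; check Q = 448.1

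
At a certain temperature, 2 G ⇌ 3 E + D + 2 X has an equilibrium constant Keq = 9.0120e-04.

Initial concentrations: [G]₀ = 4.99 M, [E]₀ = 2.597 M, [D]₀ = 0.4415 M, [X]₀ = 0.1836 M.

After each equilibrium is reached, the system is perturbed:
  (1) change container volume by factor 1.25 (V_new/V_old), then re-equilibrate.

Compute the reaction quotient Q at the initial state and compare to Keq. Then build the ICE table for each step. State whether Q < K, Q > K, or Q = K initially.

Q₀ = 0.01047; Q > K (proceeds reverse)

Q₀ = 0.01047 vs Keq = 9.0120e-04 ⇒ Q>K, reverse
Step 1:
                    G           E           D           X
  init           4.99       2.597      0.4415      0.1836
  Δ            0.1178     -0.1767    -0.05888     -0.1178
  eq            5.108        2.42      0.3826     0.06583
  solve Keq expr → x = -0.05888; check Q = 9.0120e-04
Then change container volume by factor 1.25 (V_new/V_old).
Step 2:
                    G           E           D           X
  init          4.086       1.936      0.3061     0.05267
  Δ          -0.02519     0.03779      0.0126     0.02519
  eq            4.061       1.974      0.3187     0.07786
  solve Keq expr → x = 0.0126; check Q = 9.0120e-04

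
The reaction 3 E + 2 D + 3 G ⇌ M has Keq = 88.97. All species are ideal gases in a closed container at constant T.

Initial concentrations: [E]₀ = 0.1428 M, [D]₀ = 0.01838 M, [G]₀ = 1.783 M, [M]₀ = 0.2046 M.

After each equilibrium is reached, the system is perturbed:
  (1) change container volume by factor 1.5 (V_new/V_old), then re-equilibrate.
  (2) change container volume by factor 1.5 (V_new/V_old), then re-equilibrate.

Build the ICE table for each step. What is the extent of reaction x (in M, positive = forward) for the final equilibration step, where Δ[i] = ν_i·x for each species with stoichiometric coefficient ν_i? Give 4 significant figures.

Q₀ = 3.6692e+04 vs Keq = 88.97 ⇒ Q>K, reverse
Step 1:
                    E           D           G           M
  I            0.1428     0.01838       1.783      0.2046
  C            0.1354     0.09024      0.1354    -0.04512
  E            0.2782      0.1086       1.918      0.1595
  solve Keq expr → x = -0.04512; check Q = 88.97
Then change container volume by factor 1.5 (V_new/V_old).
Step 2:
                    E           D           G           M
  I            0.1854     0.07241       1.279      0.1063
  C            0.0867      0.0578      0.0867     -0.0289
  E            0.2721      0.1302       1.366     0.07742
  solve Keq expr → x = -0.0289; check Q = 88.97
Then change container volume by factor 1.5 (V_new/V_old).
Step 3:
                    E           D           G           M
  I            0.1814     0.08681      0.9104     0.05161
  C           0.07475     0.04983     0.07475    -0.02492
  E            0.2562      0.1366      0.9851      0.0267
  solve Keq expr → x = -0.02492; check Q = 88.97

x = -0.02492 M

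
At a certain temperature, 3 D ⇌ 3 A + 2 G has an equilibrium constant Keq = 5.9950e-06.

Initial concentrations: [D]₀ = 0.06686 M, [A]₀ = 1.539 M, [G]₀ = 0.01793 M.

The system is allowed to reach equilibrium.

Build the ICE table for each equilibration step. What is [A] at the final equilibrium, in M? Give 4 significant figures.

[A]_eq = 1.512 M

Q₀ = 3.921 vs Keq = 5.9950e-06 ⇒ Q>K, reverse
Step 1:
                   D          A          G
  Initial    0.06686      1.539    0.01793
  Change     0.02684   -0.02684   -0.01789
  Equil       0.0937      1.512 3.7765e-05
  solve Keq expr → x = -0.008946; check Q = 5.9950e-06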